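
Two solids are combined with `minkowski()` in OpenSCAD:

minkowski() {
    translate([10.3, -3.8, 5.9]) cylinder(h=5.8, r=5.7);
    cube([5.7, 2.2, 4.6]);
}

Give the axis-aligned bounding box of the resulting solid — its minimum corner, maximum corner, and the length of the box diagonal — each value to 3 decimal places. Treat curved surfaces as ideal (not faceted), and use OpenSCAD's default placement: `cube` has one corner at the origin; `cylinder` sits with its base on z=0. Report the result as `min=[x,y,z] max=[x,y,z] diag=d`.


min=[4.600,-9.500,5.900] max=[21.700,4.100,16.300] diag=24.198

A = translate([10.3, -3.8, 5.9]) cylinder(h=5.8, r=5.7) → bbox [4.6,-9.5,5.9] .. [16,1.9,11.7]
B = cube([5.7, 2.2, 4.6]) → bbox [0,0,0] .. [5.7,2.2,4.6]
lo = A.lo+B.lo = [4.6+0, -9.5+0, 5.9+0] = [4.600,-9.500,5.900]
hi = A.hi+B.hi = [16+5.7, 1.9+2.2, 11.7+4.6] = [21.700,4.100,16.300]
diag = √(17.1²+13.6²+10.4²) = √585.53 = 24.198


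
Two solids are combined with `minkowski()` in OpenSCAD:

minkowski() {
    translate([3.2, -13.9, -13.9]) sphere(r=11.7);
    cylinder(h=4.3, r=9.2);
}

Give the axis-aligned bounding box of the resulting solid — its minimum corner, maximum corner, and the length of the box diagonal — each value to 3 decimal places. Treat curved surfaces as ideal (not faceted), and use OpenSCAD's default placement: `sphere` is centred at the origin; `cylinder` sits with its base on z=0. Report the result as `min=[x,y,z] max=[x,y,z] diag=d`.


min=[-17.700,-34.800,-25.600] max=[24.100,7.000,2.100] diag=65.282

A = translate([3.2, -13.9, -13.9]) sphere(r=11.7) → bbox [-8.5,-25.6,-25.6] .. [14.9,-2.2,-2.2]
B = cylinder(h=4.3, r=9.2) → bbox [-9.2,-9.2,0] .. [9.2,9.2,4.3]
lo = A.lo+B.lo = [-8.5-9.2, -25.6-9.2, -25.6+0] = [-17.700,-34.800,-25.600]
hi = A.hi+B.hi = [14.9+9.2, -2.2+9.2, -2.2+4.3] = [24.100,7.000,2.100]
diag = √(41.8²+41.8²+27.7²) = √4261.77 = 65.282


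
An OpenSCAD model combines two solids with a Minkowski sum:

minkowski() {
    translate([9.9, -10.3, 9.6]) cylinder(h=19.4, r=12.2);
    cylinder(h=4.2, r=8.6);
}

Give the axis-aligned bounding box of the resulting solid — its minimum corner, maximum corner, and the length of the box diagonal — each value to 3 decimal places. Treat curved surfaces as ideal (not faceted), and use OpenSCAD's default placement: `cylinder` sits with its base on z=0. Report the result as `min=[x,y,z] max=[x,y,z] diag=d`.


min=[-10.900,-31.100,9.600] max=[30.700,10.500,33.200] diag=63.388

A = translate([9.9, -10.3, 9.6]) cylinder(h=19.4, r=12.2) → bbox [-2.3,-22.5,9.6] .. [22.1,1.9,29]
B = cylinder(h=4.2, r=8.6) → bbox [-8.6,-8.6,0] .. [8.6,8.6,4.2]
lo = A.lo+B.lo = [-2.3-8.6, -22.5-8.6, 9.6+0] = [-10.900,-31.100,9.600]
hi = A.hi+B.hi = [22.1+8.6, 1.9+8.6, 29+4.2] = [30.700,10.500,33.200]
diag = √(41.6²+41.6²+23.6²) = √4018.08 = 63.388


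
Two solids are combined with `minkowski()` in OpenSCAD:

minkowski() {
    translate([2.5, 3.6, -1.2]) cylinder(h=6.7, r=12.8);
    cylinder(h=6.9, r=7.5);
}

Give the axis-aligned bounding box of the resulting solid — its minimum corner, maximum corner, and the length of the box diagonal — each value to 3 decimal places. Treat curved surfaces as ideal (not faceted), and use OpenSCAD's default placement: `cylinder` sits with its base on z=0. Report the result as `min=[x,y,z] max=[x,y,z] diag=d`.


A = translate([2.5, 3.6, -1.2]) cylinder(h=6.7, r=12.8) → bbox [-10.3,-9.2,-1.2] .. [15.3,16.4,5.5]
B = cylinder(h=6.9, r=7.5) → bbox [-7.5,-7.5,0] .. [7.5,7.5,6.9]
lo = A.lo+B.lo = [-10.3-7.5, -9.2-7.5, -1.2+0] = [-17.800,-16.700,-1.200]
hi = A.hi+B.hi = [15.3+7.5, 16.4+7.5, 5.5+6.9] = [22.800,23.900,12.400]
diag = √(40.6²+40.6²+13.6²) = √3481.68 = 59.006

min=[-17.800,-16.700,-1.200] max=[22.800,23.900,12.400] diag=59.006


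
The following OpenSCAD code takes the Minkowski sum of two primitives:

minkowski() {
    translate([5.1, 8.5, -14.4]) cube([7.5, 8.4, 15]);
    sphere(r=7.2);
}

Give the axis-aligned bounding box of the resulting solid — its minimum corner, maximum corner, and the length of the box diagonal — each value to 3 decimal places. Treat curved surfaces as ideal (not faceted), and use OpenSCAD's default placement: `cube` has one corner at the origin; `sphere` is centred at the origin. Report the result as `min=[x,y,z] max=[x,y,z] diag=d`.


min=[-2.100,1.300,-21.600] max=[19.800,24.100,7.800] diag=43.172

A = translate([5.1, 8.5, -14.4]) cube([7.5, 8.4, 15]) → bbox [5.1,8.5,-14.4] .. [12.6,16.9,0.6]
B = sphere(r=7.2) → bbox [-7.2,-7.2,-7.2] .. [7.2,7.2,7.2]
lo = A.lo+B.lo = [5.1-7.2, 8.5-7.2, -14.4-7.2] = [-2.100,1.300,-21.600]
hi = A.hi+B.hi = [12.6+7.2, 16.9+7.2, 0.6+7.2] = [19.800,24.100,7.800]
diag = √(21.9²+22.8²+29.4²) = √1863.81 = 43.172


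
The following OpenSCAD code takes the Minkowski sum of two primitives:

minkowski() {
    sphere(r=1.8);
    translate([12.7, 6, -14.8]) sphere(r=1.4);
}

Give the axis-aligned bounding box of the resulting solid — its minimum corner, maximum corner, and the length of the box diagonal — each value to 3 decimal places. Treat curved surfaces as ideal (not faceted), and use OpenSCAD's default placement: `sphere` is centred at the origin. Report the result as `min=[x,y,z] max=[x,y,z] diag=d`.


A = translate([12.7, 6, -14.8]) sphere(r=1.4) → bbox [11.3,4.6,-16.2] .. [14.1,7.4,-13.4]
B = sphere(r=1.8) → bbox [-1.8,-1.8,-1.8] .. [1.8,1.8,1.8]
lo = A.lo+B.lo = [11.3-1.8, 4.6-1.8, -16.2-1.8] = [9.500,2.800,-18.000]
hi = A.hi+B.hi = [14.1+1.8, 7.4+1.8, -13.4+1.8] = [15.900,9.200,-11.600]
diag = √(6.4²+6.4²+6.4²) = √122.88 = 11.085

min=[9.500,2.800,-18.000] max=[15.900,9.200,-11.600] diag=11.085


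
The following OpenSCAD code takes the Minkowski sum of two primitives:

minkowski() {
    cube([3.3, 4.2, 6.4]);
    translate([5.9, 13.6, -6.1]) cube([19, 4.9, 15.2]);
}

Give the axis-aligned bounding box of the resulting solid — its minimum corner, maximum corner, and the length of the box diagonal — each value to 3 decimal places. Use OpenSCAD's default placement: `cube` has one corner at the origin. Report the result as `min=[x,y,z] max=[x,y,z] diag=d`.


A = translate([5.9, 13.6, -6.1]) cube([19, 4.9, 15.2]) → bbox [5.9,13.6,-6.1] .. [24.9,18.5,9.1]
B = cube([3.3, 4.2, 6.4]) → bbox [0,0,0] .. [3.3,4.2,6.4]
lo = A.lo+B.lo = [5.9+0, 13.6+0, -6.1+0] = [5.900,13.600,-6.100]
hi = A.hi+B.hi = [24.9+3.3, 18.5+4.2, 9.1+6.4] = [28.200,22.700,15.500]
diag = √(22.3²+9.1²+21.6²) = √1046.66 = 32.352

min=[5.900,13.600,-6.100] max=[28.200,22.700,15.500] diag=32.352


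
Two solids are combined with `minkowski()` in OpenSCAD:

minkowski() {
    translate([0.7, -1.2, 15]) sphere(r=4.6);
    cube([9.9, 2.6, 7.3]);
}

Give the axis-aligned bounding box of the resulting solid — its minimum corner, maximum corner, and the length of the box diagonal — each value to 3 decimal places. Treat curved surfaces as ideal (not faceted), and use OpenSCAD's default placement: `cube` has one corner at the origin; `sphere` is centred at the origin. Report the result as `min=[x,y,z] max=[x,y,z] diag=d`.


A = translate([0.7, -1.2, 15]) sphere(r=4.6) → bbox [-3.9,-5.8,10.4] .. [5.3,3.4,19.6]
B = cube([9.9, 2.6, 7.3]) → bbox [0,0,0] .. [9.9,2.6,7.3]
lo = A.lo+B.lo = [-3.9+0, -5.8+0, 10.4+0] = [-3.900,-5.800,10.400]
hi = A.hi+B.hi = [5.3+9.9, 3.4+2.6, 19.6+7.3] = [15.200,6.000,26.900]
diag = √(19.1²+11.8²+16.5²) = √776.3 = 27.862

min=[-3.900,-5.800,10.400] max=[15.200,6.000,26.900] diag=27.862


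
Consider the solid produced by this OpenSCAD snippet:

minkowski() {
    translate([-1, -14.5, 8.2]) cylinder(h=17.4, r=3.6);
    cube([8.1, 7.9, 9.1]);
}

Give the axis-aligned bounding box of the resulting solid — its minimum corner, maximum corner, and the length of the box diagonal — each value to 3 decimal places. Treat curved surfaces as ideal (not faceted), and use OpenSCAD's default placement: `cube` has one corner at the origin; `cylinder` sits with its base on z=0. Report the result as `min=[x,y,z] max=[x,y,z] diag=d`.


A = translate([-1, -14.5, 8.2]) cylinder(h=17.4, r=3.6) → bbox [-4.6,-18.1,8.2] .. [2.6,-10.9,25.6]
B = cube([8.1, 7.9, 9.1]) → bbox [0,0,0] .. [8.1,7.9,9.1]
lo = A.lo+B.lo = [-4.6+0, -18.1+0, 8.2+0] = [-4.600,-18.100,8.200]
hi = A.hi+B.hi = [2.6+8.1, -10.9+7.9, 25.6+9.1] = [10.700,-3.000,34.700]
diag = √(15.3²+15.1²+26.5²) = √1164.35 = 34.123

min=[-4.600,-18.100,8.200] max=[10.700,-3.000,34.700] diag=34.123


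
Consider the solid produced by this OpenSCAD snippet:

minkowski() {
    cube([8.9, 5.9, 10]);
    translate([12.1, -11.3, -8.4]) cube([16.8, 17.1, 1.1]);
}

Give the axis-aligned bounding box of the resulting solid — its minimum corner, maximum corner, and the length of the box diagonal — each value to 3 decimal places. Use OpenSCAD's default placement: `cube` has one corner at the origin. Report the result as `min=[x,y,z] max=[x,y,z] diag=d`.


min=[12.100,-11.300,-8.400] max=[37.800,11.700,2.700] diag=36.231

A = translate([12.1, -11.3, -8.4]) cube([16.8, 17.1, 1.1]) → bbox [12.1,-11.3,-8.4] .. [28.9,5.8,-7.3]
B = cube([8.9, 5.9, 10]) → bbox [0,0,0] .. [8.9,5.9,10]
lo = A.lo+B.lo = [12.1+0, -11.3+0, -8.4+0] = [12.100,-11.300,-8.400]
hi = A.hi+B.hi = [28.9+8.9, 5.8+5.9, -7.3+10] = [37.800,11.700,2.700]
diag = √(25.7²+23²+11.1²) = √1312.7 = 36.231


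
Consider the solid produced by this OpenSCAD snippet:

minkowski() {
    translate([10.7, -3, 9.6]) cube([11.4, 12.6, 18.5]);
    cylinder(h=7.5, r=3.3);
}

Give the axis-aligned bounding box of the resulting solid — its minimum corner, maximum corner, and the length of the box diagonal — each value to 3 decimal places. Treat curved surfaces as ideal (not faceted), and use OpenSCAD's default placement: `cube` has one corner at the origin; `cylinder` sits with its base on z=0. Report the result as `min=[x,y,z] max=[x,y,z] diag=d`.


A = translate([10.7, -3, 9.6]) cube([11.4, 12.6, 18.5]) → bbox [10.7,-3,9.6] .. [22.1,9.6,28.1]
B = cylinder(h=7.5, r=3.3) → bbox [-3.3,-3.3,0] .. [3.3,3.3,7.5]
lo = A.lo+B.lo = [10.7-3.3, -3-3.3, 9.6+0] = [7.400,-6.300,9.600]
hi = A.hi+B.hi = [22.1+3.3, 9.6+3.3, 28.1+7.5] = [25.400,12.900,35.600]
diag = √(18²+19.2²+26²) = √1368.64 = 36.995

min=[7.400,-6.300,9.600] max=[25.400,12.900,35.600] diag=36.995


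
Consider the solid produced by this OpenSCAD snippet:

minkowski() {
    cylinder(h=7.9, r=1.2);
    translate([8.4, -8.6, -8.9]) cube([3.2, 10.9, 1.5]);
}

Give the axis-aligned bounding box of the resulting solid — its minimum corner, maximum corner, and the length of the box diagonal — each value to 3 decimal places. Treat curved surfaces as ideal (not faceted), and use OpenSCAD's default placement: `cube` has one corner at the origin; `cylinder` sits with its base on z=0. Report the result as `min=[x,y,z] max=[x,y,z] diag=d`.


A = translate([8.4, -8.6, -8.9]) cube([3.2, 10.9, 1.5]) → bbox [8.4,-8.6,-8.9] .. [11.6,2.3,-7.4]
B = cylinder(h=7.9, r=1.2) → bbox [-1.2,-1.2,0] .. [1.2,1.2,7.9]
lo = A.lo+B.lo = [8.4-1.2, -8.6-1.2, -8.9+0] = [7.200,-9.800,-8.900]
hi = A.hi+B.hi = [11.6+1.2, 2.3+1.2, -7.4+7.9] = [12.800,3.500,0.500]
diag = √(5.6²+13.3²+9.4²) = √296.61 = 17.222

min=[7.200,-9.800,-8.900] max=[12.800,3.500,0.500] diag=17.222


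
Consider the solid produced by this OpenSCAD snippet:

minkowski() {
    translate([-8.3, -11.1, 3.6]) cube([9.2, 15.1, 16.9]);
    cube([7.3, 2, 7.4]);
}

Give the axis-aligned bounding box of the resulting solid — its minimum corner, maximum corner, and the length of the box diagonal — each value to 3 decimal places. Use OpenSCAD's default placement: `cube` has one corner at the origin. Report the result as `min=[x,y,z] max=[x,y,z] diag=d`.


A = translate([-8.3, -11.1, 3.6]) cube([9.2, 15.1, 16.9]) → bbox [-8.3,-11.1,3.6] .. [0.9,4,20.5]
B = cube([7.3, 2, 7.4]) → bbox [0,0,0] .. [7.3,2,7.4]
lo = A.lo+B.lo = [-8.3+0, -11.1+0, 3.6+0] = [-8.300,-11.100,3.600]
hi = A.hi+B.hi = [0.9+7.3, 4+2, 20.5+7.4] = [8.200,6.000,27.900]
diag = √(16.5²+17.1²+24.3²) = √1155.15 = 33.987

min=[-8.300,-11.100,3.600] max=[8.200,6.000,27.900] diag=33.987


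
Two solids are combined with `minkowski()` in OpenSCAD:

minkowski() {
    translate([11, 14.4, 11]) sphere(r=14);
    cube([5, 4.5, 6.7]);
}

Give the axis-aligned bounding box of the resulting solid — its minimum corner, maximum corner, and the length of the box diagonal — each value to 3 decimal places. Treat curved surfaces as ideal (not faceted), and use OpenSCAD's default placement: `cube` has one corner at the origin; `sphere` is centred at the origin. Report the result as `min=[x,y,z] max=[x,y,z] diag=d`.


min=[-3.000,0.400,-3.000] max=[30.000,32.900,31.700] diag=57.873

A = translate([11, 14.4, 11]) sphere(r=14) → bbox [-3,0.4,-3] .. [25,28.4,25]
B = cube([5, 4.5, 6.7]) → bbox [0,0,0] .. [5,4.5,6.7]
lo = A.lo+B.lo = [-3+0, 0.4+0, -3+0] = [-3.000,0.400,-3.000]
hi = A.hi+B.hi = [25+5, 28.4+4.5, 25+6.7] = [30.000,32.900,31.700]
diag = √(33²+32.5²+34.7²) = √3349.34 = 57.873


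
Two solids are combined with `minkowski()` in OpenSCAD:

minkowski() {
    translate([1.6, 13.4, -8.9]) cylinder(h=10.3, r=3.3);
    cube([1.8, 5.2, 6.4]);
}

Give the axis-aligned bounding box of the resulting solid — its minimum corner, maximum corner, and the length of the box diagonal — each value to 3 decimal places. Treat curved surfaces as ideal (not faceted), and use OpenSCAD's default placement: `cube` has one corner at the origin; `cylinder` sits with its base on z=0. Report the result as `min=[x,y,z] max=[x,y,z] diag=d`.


min=[-1.700,10.100,-8.900] max=[6.700,21.900,7.800] diag=22.106

A = translate([1.6, 13.4, -8.9]) cylinder(h=10.3, r=3.3) → bbox [-1.7,10.1,-8.9] .. [4.9,16.7,1.4]
B = cube([1.8, 5.2, 6.4]) → bbox [0,0,0] .. [1.8,5.2,6.4]
lo = A.lo+B.lo = [-1.7+0, 10.1+0, -8.9+0] = [-1.700,10.100,-8.900]
hi = A.hi+B.hi = [4.9+1.8, 16.7+5.2, 1.4+6.4] = [6.700,21.900,7.800]
diag = √(8.4²+11.8²+16.7²) = √488.69 = 22.106


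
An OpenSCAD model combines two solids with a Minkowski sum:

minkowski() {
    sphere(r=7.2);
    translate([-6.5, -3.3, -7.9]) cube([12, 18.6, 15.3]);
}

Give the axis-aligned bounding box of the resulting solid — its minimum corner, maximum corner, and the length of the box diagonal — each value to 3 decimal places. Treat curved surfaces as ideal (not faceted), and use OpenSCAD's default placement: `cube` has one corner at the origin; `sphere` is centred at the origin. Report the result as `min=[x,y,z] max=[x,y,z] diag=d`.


min=[-13.700,-10.500,-15.100] max=[12.700,22.500,14.600] diag=51.653

A = translate([-6.5, -3.3, -7.9]) cube([12, 18.6, 15.3]) → bbox [-6.5,-3.3,-7.9] .. [5.5,15.3,7.4]
B = sphere(r=7.2) → bbox [-7.2,-7.2,-7.2] .. [7.2,7.2,7.2]
lo = A.lo+B.lo = [-6.5-7.2, -3.3-7.2, -7.9-7.2] = [-13.700,-10.500,-15.100]
hi = A.hi+B.hi = [5.5+7.2, 15.3+7.2, 7.4+7.2] = [12.700,22.500,14.600]
diag = √(26.4²+33²+29.7²) = √2668.05 = 51.653


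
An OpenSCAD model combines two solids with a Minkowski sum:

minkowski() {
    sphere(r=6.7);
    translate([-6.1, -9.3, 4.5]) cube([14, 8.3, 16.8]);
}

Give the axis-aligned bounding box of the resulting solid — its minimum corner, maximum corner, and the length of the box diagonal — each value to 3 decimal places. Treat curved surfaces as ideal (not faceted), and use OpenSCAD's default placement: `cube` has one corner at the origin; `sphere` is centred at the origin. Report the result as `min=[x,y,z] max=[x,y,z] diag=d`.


A = translate([-6.1, -9.3, 4.5]) cube([14, 8.3, 16.8]) → bbox [-6.1,-9.3,4.5] .. [7.9,-1,21.3]
B = sphere(r=6.7) → bbox [-6.7,-6.7,-6.7] .. [6.7,6.7,6.7]
lo = A.lo+B.lo = [-6.1-6.7, -9.3-6.7, 4.5-6.7] = [-12.800,-16.000,-2.200]
hi = A.hi+B.hi = [7.9+6.7, -1+6.7, 21.3+6.7] = [14.600,5.700,28.000]
diag = √(27.4²+21.7²+30.2²) = √2133.69 = 46.192

min=[-12.800,-16.000,-2.200] max=[14.600,5.700,28.000] diag=46.192


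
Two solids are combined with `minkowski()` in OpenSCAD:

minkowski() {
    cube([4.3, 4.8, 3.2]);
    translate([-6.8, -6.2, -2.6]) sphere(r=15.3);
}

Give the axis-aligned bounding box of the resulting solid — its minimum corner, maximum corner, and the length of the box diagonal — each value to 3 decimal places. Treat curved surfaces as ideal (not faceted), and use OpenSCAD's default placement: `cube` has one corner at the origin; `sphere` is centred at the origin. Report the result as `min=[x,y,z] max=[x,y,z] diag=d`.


min=[-22.100,-21.500,-17.900] max=[12.800,13.900,15.900] diag=60.113

A = translate([-6.8, -6.2, -2.6]) sphere(r=15.3) → bbox [-22.1,-21.5,-17.9] .. [8.5,9.1,12.7]
B = cube([4.3, 4.8, 3.2]) → bbox [0,0,0] .. [4.3,4.8,3.2]
lo = A.lo+B.lo = [-22.1+0, -21.5+0, -17.9+0] = [-22.100,-21.500,-17.900]
hi = A.hi+B.hi = [8.5+4.3, 9.1+4.8, 12.7+3.2] = [12.800,13.900,15.900]
diag = √(34.9²+35.4²+33.8²) = √3613.61 = 60.113


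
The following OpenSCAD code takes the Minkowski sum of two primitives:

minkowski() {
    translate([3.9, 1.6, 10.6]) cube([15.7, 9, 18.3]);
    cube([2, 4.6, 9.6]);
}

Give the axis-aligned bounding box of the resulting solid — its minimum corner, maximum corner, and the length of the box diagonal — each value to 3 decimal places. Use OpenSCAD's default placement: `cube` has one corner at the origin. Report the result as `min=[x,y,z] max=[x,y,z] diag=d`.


A = translate([3.9, 1.6, 10.6]) cube([15.7, 9, 18.3]) → bbox [3.9,1.6,10.6] .. [19.6,10.6,28.9]
B = cube([2, 4.6, 9.6]) → bbox [0,0,0] .. [2,4.6,9.6]
lo = A.lo+B.lo = [3.9+0, 1.6+0, 10.6+0] = [3.900,1.600,10.600]
hi = A.hi+B.hi = [19.6+2, 10.6+4.6, 28.9+9.6] = [21.600,15.200,38.500]
diag = √(17.7²+13.6²+27.9²) = √1276.66 = 35.730

min=[3.900,1.600,10.600] max=[21.600,15.200,38.500] diag=35.730


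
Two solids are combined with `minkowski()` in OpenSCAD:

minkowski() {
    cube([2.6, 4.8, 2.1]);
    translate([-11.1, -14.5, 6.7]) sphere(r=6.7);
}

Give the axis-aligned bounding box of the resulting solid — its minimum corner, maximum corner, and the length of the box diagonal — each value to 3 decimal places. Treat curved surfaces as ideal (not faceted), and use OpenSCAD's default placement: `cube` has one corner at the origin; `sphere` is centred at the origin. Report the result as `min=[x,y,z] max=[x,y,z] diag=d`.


A = translate([-11.1, -14.5, 6.7]) sphere(r=6.7) → bbox [-17.8,-21.2,0] .. [-4.4,-7.8,13.4]
B = cube([2.6, 4.8, 2.1]) → bbox [0,0,0] .. [2.6,4.8,2.1]
lo = A.lo+B.lo = [-17.8+0, -21.2+0, 0+0] = [-17.800,-21.200,0.000]
hi = A.hi+B.hi = [-4.4+2.6, -7.8+4.8, 13.4+2.1] = [-1.800,-3.000,15.500]
diag = √(16²+18.2²+15.5²) = √827.49 = 28.766

min=[-17.800,-21.200,0.000] max=[-1.800,-3.000,15.500] diag=28.766


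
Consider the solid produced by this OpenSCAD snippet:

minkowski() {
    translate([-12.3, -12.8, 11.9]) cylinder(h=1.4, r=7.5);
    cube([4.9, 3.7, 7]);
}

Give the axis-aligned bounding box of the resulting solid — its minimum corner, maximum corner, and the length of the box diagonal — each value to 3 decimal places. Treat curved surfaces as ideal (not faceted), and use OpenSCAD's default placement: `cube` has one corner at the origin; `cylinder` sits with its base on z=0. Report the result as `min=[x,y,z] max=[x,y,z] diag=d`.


min=[-19.800,-20.300,11.900] max=[0.100,-1.600,20.300] diag=28.570

A = translate([-12.3, -12.8, 11.9]) cylinder(h=1.4, r=7.5) → bbox [-19.8,-20.3,11.9] .. [-4.8,-5.3,13.3]
B = cube([4.9, 3.7, 7]) → bbox [0,0,0] .. [4.9,3.7,7]
lo = A.lo+B.lo = [-19.8+0, -20.3+0, 11.9+0] = [-19.800,-20.300,11.900]
hi = A.hi+B.hi = [-4.8+4.9, -5.3+3.7, 13.3+7] = [0.100,-1.600,20.300]
diag = √(19.9²+18.7²+8.4²) = √816.26 = 28.570


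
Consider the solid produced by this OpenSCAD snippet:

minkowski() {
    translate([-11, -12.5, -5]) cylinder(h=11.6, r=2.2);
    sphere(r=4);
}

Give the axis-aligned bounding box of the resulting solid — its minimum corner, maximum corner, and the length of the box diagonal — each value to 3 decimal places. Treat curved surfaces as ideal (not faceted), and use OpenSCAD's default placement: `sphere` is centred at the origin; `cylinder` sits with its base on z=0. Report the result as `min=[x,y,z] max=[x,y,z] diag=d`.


A = translate([-11, -12.5, -5]) cylinder(h=11.6, r=2.2) → bbox [-13.2,-14.7,-5] .. [-8.8,-10.3,6.6]
B = sphere(r=4) → bbox [-4,-4,-4] .. [4,4,4]
lo = A.lo+B.lo = [-13.2-4, -14.7-4, -5-4] = [-17.200,-18.700,-9.000]
hi = A.hi+B.hi = [-8.8+4, -10.3+4, 6.6+4] = [-4.800,-6.300,10.600]
diag = √(12.4²+12.4²+19.6²) = √691.68 = 26.300

min=[-17.200,-18.700,-9.000] max=[-4.800,-6.300,10.600] diag=26.300


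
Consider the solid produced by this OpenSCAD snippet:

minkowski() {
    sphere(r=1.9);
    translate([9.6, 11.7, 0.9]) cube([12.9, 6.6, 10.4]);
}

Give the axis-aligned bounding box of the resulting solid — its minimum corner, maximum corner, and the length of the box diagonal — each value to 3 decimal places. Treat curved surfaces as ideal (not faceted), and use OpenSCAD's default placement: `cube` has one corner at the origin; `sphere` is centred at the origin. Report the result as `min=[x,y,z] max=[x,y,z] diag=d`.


min=[7.700,9.800,-1.000] max=[24.400,20.200,13.200] diag=24.263

A = translate([9.6, 11.7, 0.9]) cube([12.9, 6.6, 10.4]) → bbox [9.6,11.7,0.9] .. [22.5,18.3,11.3]
B = sphere(r=1.9) → bbox [-1.9,-1.9,-1.9] .. [1.9,1.9,1.9]
lo = A.lo+B.lo = [9.6-1.9, 11.7-1.9, 0.9-1.9] = [7.700,9.800,-1.000]
hi = A.hi+B.hi = [22.5+1.9, 18.3+1.9, 11.3+1.9] = [24.400,20.200,13.200]
diag = √(16.7²+10.4²+14.2²) = √588.69 = 24.263


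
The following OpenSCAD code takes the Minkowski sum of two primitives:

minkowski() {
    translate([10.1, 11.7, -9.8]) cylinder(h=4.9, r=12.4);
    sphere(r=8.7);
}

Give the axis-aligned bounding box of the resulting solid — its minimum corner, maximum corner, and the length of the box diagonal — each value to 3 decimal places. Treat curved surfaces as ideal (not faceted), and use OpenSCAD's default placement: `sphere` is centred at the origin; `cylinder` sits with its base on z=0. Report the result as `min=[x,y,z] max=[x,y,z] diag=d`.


min=[-11.000,-9.400,-18.500] max=[31.200,32.800,3.800] diag=63.710

A = translate([10.1, 11.7, -9.8]) cylinder(h=4.9, r=12.4) → bbox [-2.3,-0.7,-9.8] .. [22.5,24.1,-4.9]
B = sphere(r=8.7) → bbox [-8.7,-8.7,-8.7] .. [8.7,8.7,8.7]
lo = A.lo+B.lo = [-2.3-8.7, -0.7-8.7, -9.8-8.7] = [-11.000,-9.400,-18.500]
hi = A.hi+B.hi = [22.5+8.7, 24.1+8.7, -4.9+8.7] = [31.200,32.800,3.800]
diag = √(42.2²+42.2²+22.3²) = √4058.97 = 63.710


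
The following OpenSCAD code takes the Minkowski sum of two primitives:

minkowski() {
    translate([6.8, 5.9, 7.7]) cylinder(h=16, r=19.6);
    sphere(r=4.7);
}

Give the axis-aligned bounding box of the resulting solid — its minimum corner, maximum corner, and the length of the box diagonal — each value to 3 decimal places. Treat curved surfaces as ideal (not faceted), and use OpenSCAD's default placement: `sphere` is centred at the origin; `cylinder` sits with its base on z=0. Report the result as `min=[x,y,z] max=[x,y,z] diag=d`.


min=[-17.500,-18.400,3.000] max=[31.100,30.200,28.400] diag=73.274

A = translate([6.8, 5.9, 7.7]) cylinder(h=16, r=19.6) → bbox [-12.8,-13.7,7.7] .. [26.4,25.5,23.7]
B = sphere(r=4.7) → bbox [-4.7,-4.7,-4.7] .. [4.7,4.7,4.7]
lo = A.lo+B.lo = [-12.8-4.7, -13.7-4.7, 7.7-4.7] = [-17.500,-18.400,3.000]
hi = A.hi+B.hi = [26.4+4.7, 25.5+4.7, 23.7+4.7] = [31.100,30.200,28.400]
diag = √(48.6²+48.6²+25.4²) = √5369.08 = 73.274


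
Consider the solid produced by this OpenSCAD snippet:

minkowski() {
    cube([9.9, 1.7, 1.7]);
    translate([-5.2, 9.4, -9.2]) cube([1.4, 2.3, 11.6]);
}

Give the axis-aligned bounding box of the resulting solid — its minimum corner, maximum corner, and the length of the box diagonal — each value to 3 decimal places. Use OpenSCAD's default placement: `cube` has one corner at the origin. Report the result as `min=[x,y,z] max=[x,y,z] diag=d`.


min=[-5.200,9.400,-9.200] max=[6.100,13.400,4.100] diag=17.905

A = translate([-5.2, 9.4, -9.2]) cube([1.4, 2.3, 11.6]) → bbox [-5.2,9.4,-9.2] .. [-3.8,11.7,2.4]
B = cube([9.9, 1.7, 1.7]) → bbox [0,0,0] .. [9.9,1.7,1.7]
lo = A.lo+B.lo = [-5.2+0, 9.4+0, -9.2+0] = [-5.200,9.400,-9.200]
hi = A.hi+B.hi = [-3.8+9.9, 11.7+1.7, 2.4+1.7] = [6.100,13.400,4.100]
diag = √(11.3²+4²+13.3²) = √320.58 = 17.905


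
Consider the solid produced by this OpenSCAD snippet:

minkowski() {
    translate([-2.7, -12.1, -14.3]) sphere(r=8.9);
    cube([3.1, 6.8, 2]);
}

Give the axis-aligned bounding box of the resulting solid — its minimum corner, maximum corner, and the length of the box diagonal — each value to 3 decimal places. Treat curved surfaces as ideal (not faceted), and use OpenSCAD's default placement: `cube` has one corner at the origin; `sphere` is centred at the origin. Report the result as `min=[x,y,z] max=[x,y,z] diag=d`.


A = translate([-2.7, -12.1, -14.3]) sphere(r=8.9) → bbox [-11.6,-21,-23.2] .. [6.2,-3.2,-5.4]
B = cube([3.1, 6.8, 2]) → bbox [0,0,0] .. [3.1,6.8,2]
lo = A.lo+B.lo = [-11.6+0, -21+0, -23.2+0] = [-11.600,-21.000,-23.200]
hi = A.hi+B.hi = [6.2+3.1, -3.2+6.8, -5.4+2] = [9.300,3.600,-3.400]
diag = √(20.9²+24.6²+19.8²) = √1434.01 = 37.868

min=[-11.600,-21.000,-23.200] max=[9.300,3.600,-3.400] diag=37.868


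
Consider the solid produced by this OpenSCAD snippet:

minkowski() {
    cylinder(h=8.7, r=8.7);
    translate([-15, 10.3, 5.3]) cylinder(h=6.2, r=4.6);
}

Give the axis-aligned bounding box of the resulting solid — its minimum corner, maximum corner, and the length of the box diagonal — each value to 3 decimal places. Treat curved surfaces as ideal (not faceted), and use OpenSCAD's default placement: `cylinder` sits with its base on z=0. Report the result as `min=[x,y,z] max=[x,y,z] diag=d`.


min=[-28.300,-3.000,5.300] max=[-1.700,23.600,20.200] diag=40.461

A = translate([-15, 10.3, 5.3]) cylinder(h=6.2, r=4.6) → bbox [-19.6,5.7,5.3] .. [-10.4,14.9,11.5]
B = cylinder(h=8.7, r=8.7) → bbox [-8.7,-8.7,0] .. [8.7,8.7,8.7]
lo = A.lo+B.lo = [-19.6-8.7, 5.7-8.7, 5.3+0] = [-28.300,-3.000,5.300]
hi = A.hi+B.hi = [-10.4+8.7, 14.9+8.7, 11.5+8.7] = [-1.700,23.600,20.200]
diag = √(26.6²+26.6²+14.9²) = √1637.13 = 40.461


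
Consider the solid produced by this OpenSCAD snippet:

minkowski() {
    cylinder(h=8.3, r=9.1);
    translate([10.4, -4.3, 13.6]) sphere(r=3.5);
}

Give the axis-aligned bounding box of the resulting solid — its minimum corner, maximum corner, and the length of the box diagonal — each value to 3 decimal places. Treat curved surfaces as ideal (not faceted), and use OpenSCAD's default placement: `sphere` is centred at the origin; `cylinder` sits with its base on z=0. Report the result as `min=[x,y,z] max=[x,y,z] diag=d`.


min=[-2.200,-16.900,10.100] max=[23.000,8.300,25.400] diag=38.784

A = translate([10.4, -4.3, 13.6]) sphere(r=3.5) → bbox [6.9,-7.8,10.1] .. [13.9,-0.8,17.1]
B = cylinder(h=8.3, r=9.1) → bbox [-9.1,-9.1,0] .. [9.1,9.1,8.3]
lo = A.lo+B.lo = [6.9-9.1, -7.8-9.1, 10.1+0] = [-2.200,-16.900,10.100]
hi = A.hi+B.hi = [13.9+9.1, -0.8+9.1, 17.1+8.3] = [23.000,8.300,25.400]
diag = √(25.2²+25.2²+15.3²) = √1504.17 = 38.784


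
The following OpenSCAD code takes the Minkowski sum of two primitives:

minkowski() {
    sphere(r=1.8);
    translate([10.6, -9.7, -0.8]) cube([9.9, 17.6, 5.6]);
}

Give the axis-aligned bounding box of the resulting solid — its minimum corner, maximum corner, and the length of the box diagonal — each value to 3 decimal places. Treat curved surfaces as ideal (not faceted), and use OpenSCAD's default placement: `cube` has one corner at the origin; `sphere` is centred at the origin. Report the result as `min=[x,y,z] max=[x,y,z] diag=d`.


A = translate([10.6, -9.7, -0.8]) cube([9.9, 17.6, 5.6]) → bbox [10.6,-9.7,-0.8] .. [20.5,7.9,4.8]
B = sphere(r=1.8) → bbox [-1.8,-1.8,-1.8] .. [1.8,1.8,1.8]
lo = A.lo+B.lo = [10.6-1.8, -9.7-1.8, -0.8-1.8] = [8.800,-11.500,-2.600]
hi = A.hi+B.hi = [20.5+1.8, 7.9+1.8, 4.8+1.8] = [22.300,9.700,6.600]
diag = √(13.5²+21.2²+9.2²) = √716.33 = 26.764

min=[8.800,-11.500,-2.600] max=[22.300,9.700,6.600] diag=26.764


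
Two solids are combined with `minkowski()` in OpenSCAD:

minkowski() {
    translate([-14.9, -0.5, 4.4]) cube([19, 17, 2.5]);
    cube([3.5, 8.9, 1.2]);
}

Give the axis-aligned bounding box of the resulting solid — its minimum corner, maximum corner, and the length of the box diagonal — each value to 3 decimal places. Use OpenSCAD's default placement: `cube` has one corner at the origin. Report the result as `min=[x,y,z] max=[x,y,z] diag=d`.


min=[-14.900,-0.500,4.400] max=[7.600,25.400,8.100] diag=34.507

A = translate([-14.9, -0.5, 4.4]) cube([19, 17, 2.5]) → bbox [-14.9,-0.5,4.4] .. [4.1,16.5,6.9]
B = cube([3.5, 8.9, 1.2]) → bbox [0,0,0] .. [3.5,8.9,1.2]
lo = A.lo+B.lo = [-14.9+0, -0.5+0, 4.4+0] = [-14.900,-0.500,4.400]
hi = A.hi+B.hi = [4.1+3.5, 16.5+8.9, 6.9+1.2] = [7.600,25.400,8.100]
diag = √(22.5²+25.9²+3.7²) = √1190.75 = 34.507


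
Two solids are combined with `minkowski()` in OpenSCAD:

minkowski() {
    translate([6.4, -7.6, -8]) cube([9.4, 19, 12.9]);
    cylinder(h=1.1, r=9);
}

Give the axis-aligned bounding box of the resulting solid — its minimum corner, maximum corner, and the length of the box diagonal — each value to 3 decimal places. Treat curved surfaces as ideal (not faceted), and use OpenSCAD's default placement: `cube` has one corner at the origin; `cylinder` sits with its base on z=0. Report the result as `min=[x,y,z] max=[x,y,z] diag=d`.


min=[-2.600,-16.600,-8.000] max=[24.800,20.400,6.000] diag=48.122

A = translate([6.4, -7.6, -8]) cube([9.4, 19, 12.9]) → bbox [6.4,-7.6,-8] .. [15.8,11.4,4.9]
B = cylinder(h=1.1, r=9) → bbox [-9,-9,0] .. [9,9,1.1]
lo = A.lo+B.lo = [6.4-9, -7.6-9, -8+0] = [-2.600,-16.600,-8.000]
hi = A.hi+B.hi = [15.8+9, 11.4+9, 4.9+1.1] = [24.800,20.400,6.000]
diag = √(27.4²+37²+14²) = √2315.76 = 48.122


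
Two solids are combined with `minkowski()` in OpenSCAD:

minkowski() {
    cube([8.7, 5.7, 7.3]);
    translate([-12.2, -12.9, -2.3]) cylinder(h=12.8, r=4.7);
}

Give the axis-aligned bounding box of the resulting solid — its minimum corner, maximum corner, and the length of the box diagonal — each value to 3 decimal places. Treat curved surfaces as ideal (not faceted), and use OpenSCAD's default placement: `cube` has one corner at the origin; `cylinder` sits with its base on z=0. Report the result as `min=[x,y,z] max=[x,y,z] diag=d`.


min=[-16.900,-17.600,-2.300] max=[1.200,-2.500,17.800] diag=30.978

A = translate([-12.2, -12.9, -2.3]) cylinder(h=12.8, r=4.7) → bbox [-16.9,-17.6,-2.3] .. [-7.5,-8.2,10.5]
B = cube([8.7, 5.7, 7.3]) → bbox [0,0,0] .. [8.7,5.7,7.3]
lo = A.lo+B.lo = [-16.9+0, -17.6+0, -2.3+0] = [-16.900,-17.600,-2.300]
hi = A.hi+B.hi = [-7.5+8.7, -8.2+5.7, 10.5+7.3] = [1.200,-2.500,17.800]
diag = √(18.1²+15.1²+20.1²) = √959.63 = 30.978


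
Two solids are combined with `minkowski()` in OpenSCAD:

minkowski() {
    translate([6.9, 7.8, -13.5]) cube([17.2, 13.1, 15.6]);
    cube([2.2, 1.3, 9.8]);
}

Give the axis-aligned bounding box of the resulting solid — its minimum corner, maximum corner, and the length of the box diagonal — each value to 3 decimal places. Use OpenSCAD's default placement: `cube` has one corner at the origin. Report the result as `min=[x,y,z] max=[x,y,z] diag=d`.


min=[6.900,7.800,-13.500] max=[26.300,22.200,11.900] diag=35.055

A = translate([6.9, 7.8, -13.5]) cube([17.2, 13.1, 15.6]) → bbox [6.9,7.8,-13.5] .. [24.1,20.9,2.1]
B = cube([2.2, 1.3, 9.8]) → bbox [0,0,0] .. [2.2,1.3,9.8]
lo = A.lo+B.lo = [6.9+0, 7.8+0, -13.5+0] = [6.900,7.800,-13.500]
hi = A.hi+B.hi = [24.1+2.2, 20.9+1.3, 2.1+9.8] = [26.300,22.200,11.900]
diag = √(19.4²+14.4²+25.4²) = √1228.88 = 35.055


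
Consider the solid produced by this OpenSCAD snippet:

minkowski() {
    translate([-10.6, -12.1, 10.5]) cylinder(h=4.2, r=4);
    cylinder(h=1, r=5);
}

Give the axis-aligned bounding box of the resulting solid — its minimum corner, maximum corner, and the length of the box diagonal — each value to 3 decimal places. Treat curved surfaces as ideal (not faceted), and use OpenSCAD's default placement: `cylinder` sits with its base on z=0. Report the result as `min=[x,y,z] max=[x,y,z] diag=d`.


min=[-19.600,-21.100,10.500] max=[-1.600,-3.100,15.700] diag=25.982

A = translate([-10.6, -12.1, 10.5]) cylinder(h=4.2, r=4) → bbox [-14.6,-16.1,10.5] .. [-6.6,-8.1,14.7]
B = cylinder(h=1, r=5) → bbox [-5,-5,0] .. [5,5,1]
lo = A.lo+B.lo = [-14.6-5, -16.1-5, 10.5+0] = [-19.600,-21.100,10.500]
hi = A.hi+B.hi = [-6.6+5, -8.1+5, 14.7+1] = [-1.600,-3.100,15.700]
diag = √(18²+18²+5.2²) = √675.04 = 25.982


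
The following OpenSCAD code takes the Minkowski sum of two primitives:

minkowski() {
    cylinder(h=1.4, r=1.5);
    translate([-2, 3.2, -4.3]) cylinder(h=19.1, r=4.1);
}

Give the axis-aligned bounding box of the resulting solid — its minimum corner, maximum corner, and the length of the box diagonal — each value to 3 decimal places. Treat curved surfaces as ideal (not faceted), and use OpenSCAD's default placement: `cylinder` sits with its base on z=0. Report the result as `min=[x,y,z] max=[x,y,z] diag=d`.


A = translate([-2, 3.2, -4.3]) cylinder(h=19.1, r=4.1) → bbox [-6.1,-0.9,-4.3] .. [2.1,7.3,14.8]
B = cylinder(h=1.4, r=1.5) → bbox [-1.5,-1.5,0] .. [1.5,1.5,1.4]
lo = A.lo+B.lo = [-6.1-1.5, -0.9-1.5, -4.3+0] = [-7.600,-2.400,-4.300]
hi = A.hi+B.hi = [2.1+1.5, 7.3+1.5, 14.8+1.4] = [3.600,8.800,16.200]
diag = √(11.2²+11.2²+20.5²) = √671.13 = 25.906

min=[-7.600,-2.400,-4.300] max=[3.600,8.800,16.200] diag=25.906


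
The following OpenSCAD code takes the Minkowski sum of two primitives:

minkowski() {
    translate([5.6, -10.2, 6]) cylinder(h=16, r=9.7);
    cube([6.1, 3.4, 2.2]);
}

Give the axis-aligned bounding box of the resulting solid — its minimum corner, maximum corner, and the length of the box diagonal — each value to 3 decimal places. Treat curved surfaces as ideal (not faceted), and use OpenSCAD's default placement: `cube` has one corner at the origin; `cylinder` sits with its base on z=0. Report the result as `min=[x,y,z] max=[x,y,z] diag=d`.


min=[-4.100,-19.900,6.000] max=[21.400,2.900,24.200] diag=38.747

A = translate([5.6, -10.2, 6]) cylinder(h=16, r=9.7) → bbox [-4.1,-19.9,6] .. [15.3,-0.5,22]
B = cube([6.1, 3.4, 2.2]) → bbox [0,0,0] .. [6.1,3.4,2.2]
lo = A.lo+B.lo = [-4.1+0, -19.9+0, 6+0] = [-4.100,-19.900,6.000]
hi = A.hi+B.hi = [15.3+6.1, -0.5+3.4, 22+2.2] = [21.400,2.900,24.200]
diag = √(25.5²+22.8²+18.2²) = √1501.33 = 38.747


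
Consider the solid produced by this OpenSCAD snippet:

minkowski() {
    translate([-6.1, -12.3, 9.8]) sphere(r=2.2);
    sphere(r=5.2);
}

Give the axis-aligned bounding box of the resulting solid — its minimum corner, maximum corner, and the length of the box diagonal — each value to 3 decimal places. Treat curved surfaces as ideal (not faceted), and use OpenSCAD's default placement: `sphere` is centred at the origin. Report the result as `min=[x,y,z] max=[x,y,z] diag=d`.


A = translate([-6.1, -12.3, 9.8]) sphere(r=2.2) → bbox [-8.3,-14.5,7.6] .. [-3.9,-10.1,12]
B = sphere(r=5.2) → bbox [-5.2,-5.2,-5.2] .. [5.2,5.2,5.2]
lo = A.lo+B.lo = [-8.3-5.2, -14.5-5.2, 7.6-5.2] = [-13.500,-19.700,2.400]
hi = A.hi+B.hi = [-3.9+5.2, -10.1+5.2, 12+5.2] = [1.300,-4.900,17.200]
diag = √(14.8²+14.8²+14.8²) = √657.12 = 25.634

min=[-13.500,-19.700,2.400] max=[1.300,-4.900,17.200] diag=25.634


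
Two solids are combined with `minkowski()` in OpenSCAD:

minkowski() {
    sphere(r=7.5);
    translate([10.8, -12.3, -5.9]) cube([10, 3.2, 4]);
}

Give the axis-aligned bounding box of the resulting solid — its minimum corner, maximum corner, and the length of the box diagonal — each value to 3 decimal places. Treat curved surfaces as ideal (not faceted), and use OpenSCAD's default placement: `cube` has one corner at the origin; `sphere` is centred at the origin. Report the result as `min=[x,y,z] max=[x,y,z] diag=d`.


A = translate([10.8, -12.3, -5.9]) cube([10, 3.2, 4]) → bbox [10.8,-12.3,-5.9] .. [20.8,-9.1,-1.9]
B = sphere(r=7.5) → bbox [-7.5,-7.5,-7.5] .. [7.5,7.5,7.5]
lo = A.lo+B.lo = [10.8-7.5, -12.3-7.5, -5.9-7.5] = [3.300,-19.800,-13.400]
hi = A.hi+B.hi = [20.8+7.5, -9.1+7.5, -1.9+7.5] = [28.300,-1.600,5.600]
diag = √(25²+18.2²+19²) = √1317.24 = 36.294

min=[3.300,-19.800,-13.400] max=[28.300,-1.600,5.600] diag=36.294


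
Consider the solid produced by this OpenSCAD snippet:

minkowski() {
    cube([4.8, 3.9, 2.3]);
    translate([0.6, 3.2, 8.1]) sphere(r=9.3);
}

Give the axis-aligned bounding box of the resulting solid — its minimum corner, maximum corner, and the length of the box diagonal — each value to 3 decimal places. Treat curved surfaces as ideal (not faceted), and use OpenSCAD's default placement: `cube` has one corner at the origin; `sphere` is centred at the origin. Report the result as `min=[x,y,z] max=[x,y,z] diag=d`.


A = translate([0.6, 3.2, 8.1]) sphere(r=9.3) → bbox [-8.7,-6.1,-1.2] .. [9.9,12.5,17.4]
B = cube([4.8, 3.9, 2.3]) → bbox [0,0,0] .. [4.8,3.9,2.3]
lo = A.lo+B.lo = [-8.7+0, -6.1+0, -1.2+0] = [-8.700,-6.100,-1.200]
hi = A.hi+B.hi = [9.9+4.8, 12.5+3.9, 17.4+2.3] = [14.700,16.400,19.700]
diag = √(23.4²+22.5²+20.9²) = √1490.62 = 38.609

min=[-8.700,-6.100,-1.200] max=[14.700,16.400,19.700] diag=38.609


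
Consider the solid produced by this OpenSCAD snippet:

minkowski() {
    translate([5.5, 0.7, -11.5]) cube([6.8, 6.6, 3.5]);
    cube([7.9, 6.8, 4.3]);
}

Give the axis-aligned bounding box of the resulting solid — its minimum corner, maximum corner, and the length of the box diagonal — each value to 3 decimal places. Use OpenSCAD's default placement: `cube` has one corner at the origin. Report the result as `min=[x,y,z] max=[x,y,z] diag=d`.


min=[5.500,0.700,-11.500] max=[20.200,14.100,-3.700] diag=21.366

A = translate([5.5, 0.7, -11.5]) cube([6.8, 6.6, 3.5]) → bbox [5.5,0.7,-11.5] .. [12.3,7.3,-8]
B = cube([7.9, 6.8, 4.3]) → bbox [0,0,0] .. [7.9,6.8,4.3]
lo = A.lo+B.lo = [5.5+0, 0.7+0, -11.5+0] = [5.500,0.700,-11.500]
hi = A.hi+B.hi = [12.3+7.9, 7.3+6.8, -8+4.3] = [20.200,14.100,-3.700]
diag = √(14.7²+13.4²+7.8²) = √456.49 = 21.366


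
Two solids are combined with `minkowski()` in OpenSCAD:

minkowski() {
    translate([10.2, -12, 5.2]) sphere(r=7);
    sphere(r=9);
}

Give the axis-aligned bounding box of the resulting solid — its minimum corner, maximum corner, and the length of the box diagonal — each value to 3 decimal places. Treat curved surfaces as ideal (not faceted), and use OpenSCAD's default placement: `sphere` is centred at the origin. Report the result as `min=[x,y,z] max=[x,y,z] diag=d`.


A = translate([10.2, -12, 5.2]) sphere(r=7) → bbox [3.2,-19,-1.8] .. [17.2,-5,12.2]
B = sphere(r=9) → bbox [-9,-9,-9] .. [9,9,9]
lo = A.lo+B.lo = [3.2-9, -19-9, -1.8-9] = [-5.800,-28.000,-10.800]
hi = A.hi+B.hi = [17.2+9, -5+9, 12.2+9] = [26.200,4.000,21.200]
diag = √(32²+32²+32²) = √3072 = 55.426

min=[-5.800,-28.000,-10.800] max=[26.200,4.000,21.200] diag=55.426


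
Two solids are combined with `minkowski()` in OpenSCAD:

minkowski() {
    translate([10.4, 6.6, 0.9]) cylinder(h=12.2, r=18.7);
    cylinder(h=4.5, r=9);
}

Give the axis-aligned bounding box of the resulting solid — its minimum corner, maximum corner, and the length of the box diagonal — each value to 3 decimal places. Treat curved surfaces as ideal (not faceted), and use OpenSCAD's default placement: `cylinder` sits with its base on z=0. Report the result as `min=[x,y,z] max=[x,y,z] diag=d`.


min=[-17.300,-21.100,0.900] max=[38.100,34.300,17.600] diag=80.107

A = translate([10.4, 6.6, 0.9]) cylinder(h=12.2, r=18.7) → bbox [-8.3,-12.1,0.9] .. [29.1,25.3,13.1]
B = cylinder(h=4.5, r=9) → bbox [-9,-9,0] .. [9,9,4.5]
lo = A.lo+B.lo = [-8.3-9, -12.1-9, 0.9+0] = [-17.300,-21.100,0.900]
hi = A.hi+B.hi = [29.1+9, 25.3+9, 13.1+4.5] = [38.100,34.300,17.600]
diag = √(55.4²+55.4²+16.7²) = √6417.21 = 80.107


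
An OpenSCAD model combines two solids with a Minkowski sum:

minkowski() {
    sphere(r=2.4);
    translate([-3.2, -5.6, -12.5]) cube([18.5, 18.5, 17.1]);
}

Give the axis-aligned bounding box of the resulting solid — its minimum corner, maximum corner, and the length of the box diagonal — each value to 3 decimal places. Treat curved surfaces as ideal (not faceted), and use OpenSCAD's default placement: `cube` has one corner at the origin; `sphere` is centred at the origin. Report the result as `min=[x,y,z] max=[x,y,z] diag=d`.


A = translate([-3.2, -5.6, -12.5]) cube([18.5, 18.5, 17.1]) → bbox [-3.2,-5.6,-12.5] .. [15.3,12.9,4.6]
B = sphere(r=2.4) → bbox [-2.4,-2.4,-2.4] .. [2.4,2.4,2.4]
lo = A.lo+B.lo = [-3.2-2.4, -5.6-2.4, -12.5-2.4] = [-5.600,-8.000,-14.900]
hi = A.hi+B.hi = [15.3+2.4, 12.9+2.4, 4.6+2.4] = [17.700,15.300,7.000]
diag = √(23.3²+23.3²+21.9²) = √1565.39 = 39.565

min=[-5.600,-8.000,-14.900] max=[17.700,15.300,7.000] diag=39.565
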